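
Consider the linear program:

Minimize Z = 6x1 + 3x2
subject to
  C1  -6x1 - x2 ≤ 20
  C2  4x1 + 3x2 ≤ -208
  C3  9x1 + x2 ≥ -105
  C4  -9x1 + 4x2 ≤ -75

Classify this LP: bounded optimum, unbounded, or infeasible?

unbounded

From the feasible point (74/7, -584/7), moving in the direction (1, -6) keeps every constraint satisfied while Z decreases without bound.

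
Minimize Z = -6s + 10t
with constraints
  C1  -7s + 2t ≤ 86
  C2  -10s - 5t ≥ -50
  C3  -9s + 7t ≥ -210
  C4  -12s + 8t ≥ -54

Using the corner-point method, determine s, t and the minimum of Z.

s = -199/8, t = -705/16, minimum Z = -2331/8

Feasible corners and Z = -6s + 10t:
  (-6, 22) → Z = 256
  (-199/8, -705/16) → Z = -2331/8
  (67/14, 3/7) → Z = -171/7

The optimum lies where -7s + 2t = 86 and -12s + 8t = -54.
Solving simultaneously gives s = -199/8, t = -705/16.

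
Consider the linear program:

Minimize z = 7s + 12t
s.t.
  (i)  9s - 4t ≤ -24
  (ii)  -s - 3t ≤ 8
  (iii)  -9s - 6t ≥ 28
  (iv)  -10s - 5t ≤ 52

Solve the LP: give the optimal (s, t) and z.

Vertices and z = 7s + 12t:
  (-104/31, -48/31) → z = -1304/31
  (-128/45, -2/5) → z = -1112/45
  (-116/25, -28/25) → z = -1148/25
  (-172/15, 188/15) → z = 1052/15

The optimum lies where -s - 3t = 8 and -10s - 5t = 52.
Solving simultaneously gives s = -116/25, t = -28/25.

s = -116/25, t = -28/25, minimum z = -1148/25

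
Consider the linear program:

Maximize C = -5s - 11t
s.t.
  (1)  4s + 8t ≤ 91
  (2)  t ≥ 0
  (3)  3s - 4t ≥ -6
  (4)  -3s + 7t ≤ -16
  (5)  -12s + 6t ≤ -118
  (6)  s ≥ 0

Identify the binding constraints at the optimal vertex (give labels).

Extreme points and C = -5s - 11t:
  (91/4, 0) → C = -455/4
  (765/52, 209/52) → C = -1531/13
  (59/6, 0) → C = -295/6
  (365/33, 27/11) → C = -2716/33

The maximum is at (59/6, 0). Substituting into each constraint, equality holds for (2) and (5); the remaining constraints have slack.

(2) and (5)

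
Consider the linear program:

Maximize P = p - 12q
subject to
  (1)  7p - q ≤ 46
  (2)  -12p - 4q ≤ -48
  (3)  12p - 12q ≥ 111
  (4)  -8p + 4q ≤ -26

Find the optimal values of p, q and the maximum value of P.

Corner points and P = p - 12q:
  (29/5, -27/5) → P = 353/5
  (49/8, -25/8) → P = 349/8
  (85/16, -63/16) → P = 841/16

The binding constraints are 7p - q = 46 and -12p - 4q = -48.
Solving simultaneously gives p = 29/5, q = -27/5.

p = 29/5, q = -27/5, maximum P = 353/5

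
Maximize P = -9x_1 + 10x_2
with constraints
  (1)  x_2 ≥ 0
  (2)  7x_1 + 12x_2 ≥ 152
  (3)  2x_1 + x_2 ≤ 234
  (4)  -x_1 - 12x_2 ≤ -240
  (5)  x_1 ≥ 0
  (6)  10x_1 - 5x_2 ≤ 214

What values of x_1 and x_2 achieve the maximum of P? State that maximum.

x_1 = 0, x_2 = 234, maximum P = 2340

Extreme points and P = -9x_1 + 10x_2:
  (0, 234) → P = 2340
  (346/5, 478/5) → P = 1666/5
  (0, 20) → P = 200
  (3768/125, 2186/125) → P = -12052/125

The binding constraints are 2x_1 + x_2 = 234 and x_1 = 0.
Solving simultaneously gives x_1 = 0, x_2 = 234.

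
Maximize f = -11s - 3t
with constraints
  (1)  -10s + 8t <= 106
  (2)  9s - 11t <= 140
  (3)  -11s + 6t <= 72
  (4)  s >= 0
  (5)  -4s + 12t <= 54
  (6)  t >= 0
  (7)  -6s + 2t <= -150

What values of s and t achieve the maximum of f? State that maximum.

Extreme points and f = -11s - 3t:
  (1137/32, 523/32) → f = -3519/8
  (685/24, 85/8) → f = -2075/6
  (477/16, 231/16) → f = -1485/4

The binding constraints are 9s - 11t = 140 and -6s + 2t = -150.
Solving simultaneously gives s = 685/24, t = 85/8.

s = 685/24, t = 85/8, maximum f = -2075/6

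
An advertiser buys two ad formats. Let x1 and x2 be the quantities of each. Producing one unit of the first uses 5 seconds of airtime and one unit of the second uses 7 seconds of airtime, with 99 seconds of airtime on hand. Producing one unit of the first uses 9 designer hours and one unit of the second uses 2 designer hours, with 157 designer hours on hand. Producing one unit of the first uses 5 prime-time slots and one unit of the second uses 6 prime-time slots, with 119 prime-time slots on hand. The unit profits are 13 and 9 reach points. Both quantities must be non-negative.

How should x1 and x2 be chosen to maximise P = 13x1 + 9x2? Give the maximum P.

x1 = 17, x2 = 2, maximum P = 239

Extreme points and P = 13x1 + 9x2:
  (0, 0) → P = 0
  (0, 99/7) → P = 891/7
  (157/9, 0) → P = 2041/9
  (17, 2) → P = 239

The optimum lies where 5x1 + 7x2 = 99 and 9x1 + 2x2 = 157.
Solving simultaneously gives x1 = 17, x2 = 2.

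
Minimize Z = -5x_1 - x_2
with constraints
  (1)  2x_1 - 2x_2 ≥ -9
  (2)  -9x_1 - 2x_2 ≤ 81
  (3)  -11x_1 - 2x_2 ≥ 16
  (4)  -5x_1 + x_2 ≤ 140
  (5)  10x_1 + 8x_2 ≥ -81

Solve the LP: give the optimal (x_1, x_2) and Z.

Corner points and Z = -5x_1 - x_2:
  (-25/13, 67/26) → Z = 183/26
  (-13/2, -2) → Z = 69/2
  (1/2, -43/4) → Z = 33/4

x_1 = -25/13, x_2 = 67/26, minimum Z = 183/26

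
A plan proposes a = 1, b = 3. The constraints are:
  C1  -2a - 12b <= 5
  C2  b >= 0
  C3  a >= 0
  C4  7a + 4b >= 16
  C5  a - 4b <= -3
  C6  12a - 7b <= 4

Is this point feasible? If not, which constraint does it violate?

feasible

C1: -38 ≤ 5 ✓
C2: 3 ≥ 0 ✓
C3: 1 ≥ 0 ✓
C4: 19 ≥ 16 ✓
C5: -11 ≤ -3 ✓
C6: -9 ≤ 4 ✓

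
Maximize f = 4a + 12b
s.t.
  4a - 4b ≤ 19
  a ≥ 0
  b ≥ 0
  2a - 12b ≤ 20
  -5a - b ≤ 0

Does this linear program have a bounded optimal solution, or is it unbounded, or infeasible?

From the feasible point (19/4, 0), moving in the direction (4, 4) keeps every constraint satisfied while f increases without bound.

unbounded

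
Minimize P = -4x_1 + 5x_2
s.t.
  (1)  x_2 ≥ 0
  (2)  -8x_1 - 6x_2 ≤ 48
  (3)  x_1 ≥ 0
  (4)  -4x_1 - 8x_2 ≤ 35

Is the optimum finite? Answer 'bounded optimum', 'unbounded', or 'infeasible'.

unbounded

From the feasible point (0, 0), moving in the direction (1, 0) keeps every constraint satisfied while P decreases without bound.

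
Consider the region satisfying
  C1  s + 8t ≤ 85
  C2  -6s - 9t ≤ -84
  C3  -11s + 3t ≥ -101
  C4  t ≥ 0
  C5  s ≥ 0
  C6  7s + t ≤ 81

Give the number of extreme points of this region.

5

Intersecting each pair of boundary lines and keeping only the points that satisfy every inequality leaves:
  (0, 85/8)
  (563/55, 514/55)
  (129/13, 106/39)
  (0, 28/3)
  (43/4, 23/4)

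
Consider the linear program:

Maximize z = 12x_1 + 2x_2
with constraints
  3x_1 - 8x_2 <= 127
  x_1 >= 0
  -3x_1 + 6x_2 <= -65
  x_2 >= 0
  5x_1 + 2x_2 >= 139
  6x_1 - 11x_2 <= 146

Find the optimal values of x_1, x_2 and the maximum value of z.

x_1 = 161/3, x_2 = 16, maximum z = 676

Corner points and z = 12x_1 + 2x_2:
  (241/9, 23/9) → z = 2938/9
  (161/3, 16) → z = 676
  (1821/67, 104/67) → z = 22060/67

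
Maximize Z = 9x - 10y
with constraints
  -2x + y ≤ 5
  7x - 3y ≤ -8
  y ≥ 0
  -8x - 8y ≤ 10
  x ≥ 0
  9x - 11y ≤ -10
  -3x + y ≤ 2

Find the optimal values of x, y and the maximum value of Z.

x = 1, y = 5, maximum Z = -41

Vertices and Z = 9x - 10y:
  (7, 19) → Z = -127
  (3, 11) → Z = -83
  (1, 5) → Z = -41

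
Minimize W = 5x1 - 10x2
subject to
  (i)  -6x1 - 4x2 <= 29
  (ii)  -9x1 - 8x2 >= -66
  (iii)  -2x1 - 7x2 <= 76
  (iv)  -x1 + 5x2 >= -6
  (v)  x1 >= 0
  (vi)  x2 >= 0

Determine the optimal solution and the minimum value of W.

x1 = 0, x2 = 33/4, minimum W = -165/2

At the optimal vertex, -9x1 - 8x2 = -66 and x1 = 0.
Solving simultaneously gives x1 = 0, x2 = 33/4.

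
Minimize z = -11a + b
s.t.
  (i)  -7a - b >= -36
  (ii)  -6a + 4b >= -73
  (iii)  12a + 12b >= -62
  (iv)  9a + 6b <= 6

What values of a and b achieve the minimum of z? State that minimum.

Corner points and z = -11a + b:
  (217/34, -295/34) → z = -1341/17
  (70/11, -94/11) → z = -864/11
  (157/30, -52/5) → z = -2039/30
The feasible region is unbounded (it extends along (-1, 1), (-2, 3)), but z strictly increases along every unbounded feasible direction, so there is no improving ray and the minimum is attained at a vertex.

a = 217/34, b = -295/34, minimum z = -1341/17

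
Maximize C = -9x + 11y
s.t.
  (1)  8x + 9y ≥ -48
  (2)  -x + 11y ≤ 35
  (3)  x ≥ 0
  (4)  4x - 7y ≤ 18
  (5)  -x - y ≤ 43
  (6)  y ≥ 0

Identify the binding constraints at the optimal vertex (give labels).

(2) and (3)

Vertices and C = -9x + 11y:
  (0, 35/11) → C = 35
  (443/37, 158/37) → C = -2249/37
  (0, 0) → C = 0
  (9/2, 0) → C = -81/2

The maximum is at (0, 35/11). Substituting into each constraint, equality holds for (2) and (3); the remaining constraints have slack.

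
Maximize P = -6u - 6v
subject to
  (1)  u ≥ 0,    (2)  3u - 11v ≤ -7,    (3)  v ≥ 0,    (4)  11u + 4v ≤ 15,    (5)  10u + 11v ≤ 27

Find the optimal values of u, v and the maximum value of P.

u = 0, v = 7/11, maximum P = -42/11

Corner points and P = -6u - 6v:
  (0, 7/11) → P = -42/11
  (0, 27/11) → P = -162/11
  (137/133, 122/133) → P = -222/19
  (19/27, 49/27) → P = -136/9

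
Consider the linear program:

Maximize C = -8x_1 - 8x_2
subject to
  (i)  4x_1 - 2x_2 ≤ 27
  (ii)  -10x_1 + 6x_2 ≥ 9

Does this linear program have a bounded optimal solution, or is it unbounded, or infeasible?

unbounded

From the feasible point (45, 153/2), moving in the direction (-6, -10) keeps every constraint satisfied while C increases without bound.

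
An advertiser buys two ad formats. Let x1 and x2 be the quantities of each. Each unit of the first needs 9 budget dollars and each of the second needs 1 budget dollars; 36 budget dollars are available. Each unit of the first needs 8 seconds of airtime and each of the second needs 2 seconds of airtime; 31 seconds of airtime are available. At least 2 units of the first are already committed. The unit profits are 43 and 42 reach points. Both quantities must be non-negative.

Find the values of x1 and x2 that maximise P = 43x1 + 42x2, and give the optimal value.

x1 = 2, x2 = 15/2, maximum P = 401

Vertices and P = 43x1 + 42x2:
  (31/8, 0) → P = 1333/8
  (2, 0) → P = 86
  (2, 15/2) → P = 401

At the optimal vertex, 8x1 + 2x2 = 31 and x1 = 2.
Solving simultaneously gives x1 = 2, x2 = 15/2.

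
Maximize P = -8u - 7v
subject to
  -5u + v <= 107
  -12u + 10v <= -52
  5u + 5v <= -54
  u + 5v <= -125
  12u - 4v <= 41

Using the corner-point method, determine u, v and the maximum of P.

u = -469/8, v = -1489/8, maximum P = 14175/8

Extreme points and P = -8u - 7v:
  (-561/19, -772/19) → P = 9892/19
  (-469/8, -1489/8) → P = 14175/8
  (-99/7, -776/35) → P = 9392/35
  (-295/64, -1541/64) → P = 13147/64

The binding constraints are -5u + v = 107 and 12u - 4v = 41.
Solving simultaneously gives u = -469/8, v = -1489/8.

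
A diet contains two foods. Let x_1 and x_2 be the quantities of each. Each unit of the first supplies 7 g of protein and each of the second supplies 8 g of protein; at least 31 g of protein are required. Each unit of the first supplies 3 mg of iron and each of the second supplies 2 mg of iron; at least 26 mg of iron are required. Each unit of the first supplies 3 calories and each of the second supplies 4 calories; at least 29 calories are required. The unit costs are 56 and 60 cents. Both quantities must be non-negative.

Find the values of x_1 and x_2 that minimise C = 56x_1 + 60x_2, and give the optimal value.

The feasible region is unbounded (it extends along (0, 1), (1, 0)), but C strictly increases along every unbounded feasible direction, so there is no improving ray and the minimum is attained at a vertex.

At the optimal vertex, 3x_1 + 2x_2 = 26 and 3x_1 + 4x_2 = 29.
Solving simultaneously gives x_1 = 23/3, x_2 = 3/2.

x_1 = 23/3, x_2 = 3/2, minimum C = 1558/3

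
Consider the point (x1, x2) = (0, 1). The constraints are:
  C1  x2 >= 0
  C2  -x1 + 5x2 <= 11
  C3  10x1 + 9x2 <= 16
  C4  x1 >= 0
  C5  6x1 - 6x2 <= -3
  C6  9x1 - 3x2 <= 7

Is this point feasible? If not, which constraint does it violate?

feasible

C1: 1 ≥ 0 ✓
C2: 5 ≤ 11 ✓
C3: 9 ≤ 16 ✓
C4: 0 ≥ 0 ✓
C5: -6 ≤ -3 ✓
C6: -3 ≤ 7 ✓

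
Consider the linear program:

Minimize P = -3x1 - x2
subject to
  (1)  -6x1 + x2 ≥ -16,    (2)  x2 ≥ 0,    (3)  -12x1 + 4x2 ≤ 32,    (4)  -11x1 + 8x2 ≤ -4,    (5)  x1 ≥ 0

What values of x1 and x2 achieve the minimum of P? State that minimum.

x1 = 124/37, x2 = 152/37, minimum P = -524/37

Corner points and P = -3x1 - x2:
  (8/3, 0) → P = -8
  (124/37, 152/37) → P = -524/37
  (4/11, 0) → P = -12/11

The binding constraints are -6x1 + x2 = -16 and -11x1 + 8x2 = -4.
Solving simultaneously gives x1 = 124/37, x2 = 152/37.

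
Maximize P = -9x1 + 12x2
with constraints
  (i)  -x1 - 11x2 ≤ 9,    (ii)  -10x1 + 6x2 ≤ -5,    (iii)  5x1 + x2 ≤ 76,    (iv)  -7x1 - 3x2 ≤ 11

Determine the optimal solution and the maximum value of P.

x1 = 461/40, x2 = 147/8, maximum P = 4671/40

Vertices and P = -9x1 + 12x2:
  (1/116, -95/116) → P = -1149/116
  (845/54, -121/54) → P = -3019/18
  (461/40, 147/8) → P = 4671/40

The binding constraints are -10x1 + 6x2 = -5 and 5x1 + x2 = 76.
Solving simultaneously gives x1 = 461/40, x2 = 147/8.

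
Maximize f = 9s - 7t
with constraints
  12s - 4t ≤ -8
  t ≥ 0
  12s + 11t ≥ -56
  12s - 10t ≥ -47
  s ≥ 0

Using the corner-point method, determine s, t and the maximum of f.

Corner points and f = 9s - 7t:
  (3/2, 13/2) → f = -32
  (0, 2) → f = -14
  (0, 47/10) → f = -329/10

s = 0, t = 2, maximum f = -14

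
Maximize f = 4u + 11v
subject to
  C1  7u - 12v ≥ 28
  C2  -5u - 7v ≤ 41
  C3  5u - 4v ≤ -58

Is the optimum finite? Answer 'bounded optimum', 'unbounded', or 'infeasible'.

The boundaries 7u - 12v = 28 and -5u - 7v = 41 meet at (-296/109, -427/109), but that point violates 5u - 4v ≤ -58. Every candidate vertex is excluded by some other constraint, so the feasible region is empty.

infeasible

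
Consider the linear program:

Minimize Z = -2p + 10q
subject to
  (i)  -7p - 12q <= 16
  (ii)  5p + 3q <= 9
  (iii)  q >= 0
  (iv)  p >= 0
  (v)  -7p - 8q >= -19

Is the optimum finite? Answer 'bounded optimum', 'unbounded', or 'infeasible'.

bounded optimum

Vertices and Z = -2p + 10q:
  (9/5, 0) → Z = -18/5
  (15/19, 32/19) → Z = 290/19
  (0, 0) → Z = 0
  (0, 19/8) → Z = 95/4
The feasible region has finitely many vertices and no improving ray; the minimum is -18/5 at (9/5, 0).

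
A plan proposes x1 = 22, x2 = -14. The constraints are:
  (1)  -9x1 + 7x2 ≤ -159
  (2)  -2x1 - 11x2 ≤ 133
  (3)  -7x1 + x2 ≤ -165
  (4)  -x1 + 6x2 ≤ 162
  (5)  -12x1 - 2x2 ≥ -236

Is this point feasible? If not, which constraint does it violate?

feasible

(1): -296 ≤ -159 ✓
(2): 110 ≤ 133 ✓
(3): -168 ≤ -165 ✓
(4): -106 ≤ 162 ✓
(5): -236 ≥ -236 ✓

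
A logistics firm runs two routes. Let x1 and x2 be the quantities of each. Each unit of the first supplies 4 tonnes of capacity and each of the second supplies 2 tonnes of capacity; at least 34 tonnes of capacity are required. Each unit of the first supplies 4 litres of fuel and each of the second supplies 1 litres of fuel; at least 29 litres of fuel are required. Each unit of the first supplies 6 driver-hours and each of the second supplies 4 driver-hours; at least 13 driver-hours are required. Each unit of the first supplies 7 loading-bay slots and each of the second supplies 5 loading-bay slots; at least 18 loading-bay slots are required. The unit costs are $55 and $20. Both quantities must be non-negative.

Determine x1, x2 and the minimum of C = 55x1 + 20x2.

x1 = 6, x2 = 5, minimum C = 430

The feasible region is unbounded (it extends along (0, 1), (1, 0)), but C strictly increases along every unbounded feasible direction, so there is no improving ray and the minimum is attained at a vertex.

The optimum lies where 4x1 + 2x2 = 34 and 4x1 + x2 = 29.
Solving simultaneously gives x1 = 6, x2 = 5.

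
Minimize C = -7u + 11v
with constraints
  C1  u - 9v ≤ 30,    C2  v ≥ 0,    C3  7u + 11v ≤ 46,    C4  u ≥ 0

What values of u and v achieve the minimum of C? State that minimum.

u = 46/7, v = 0, minimum C = -46

Corner points and C = -7u + 11v:
  (46/7, 0) → C = -46
  (0, 0) → C = 0
  (0, 46/11) → C = 46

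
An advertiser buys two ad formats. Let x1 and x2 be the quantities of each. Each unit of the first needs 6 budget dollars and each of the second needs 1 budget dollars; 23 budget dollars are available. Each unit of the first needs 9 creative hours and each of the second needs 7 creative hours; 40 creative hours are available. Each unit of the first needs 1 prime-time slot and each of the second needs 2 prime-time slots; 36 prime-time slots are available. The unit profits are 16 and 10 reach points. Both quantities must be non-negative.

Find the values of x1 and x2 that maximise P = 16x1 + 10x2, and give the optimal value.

Feasible corners and P = 16x1 + 10x2:
  (0, 0) → P = 0
  (0, 40/7) → P = 400/7
  (23/6, 0) → P = 184/3
  (11/3, 1) → P = 206/3

The optimum lies where 6x1 + x2 = 23 and 9x1 + 7x2 = 40.
Solving simultaneously gives x1 = 11/3, x2 = 1.

x1 = 11/3, x2 = 1, maximum P = 206/3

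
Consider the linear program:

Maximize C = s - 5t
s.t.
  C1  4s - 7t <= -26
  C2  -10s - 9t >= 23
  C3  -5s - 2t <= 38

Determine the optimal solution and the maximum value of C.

s = -318/43, t = -22/43, maximum C = -208/43

Vertices and C = s - 5t:
  (-395/106, 84/53) → C = -1235/106
  (-318/43, -22/43) → C = -208/43
  (-296/25, 53/5) → C = -1621/25

At the optimal vertex, 4s - 7t = -26 and -5s - 2t = 38.
Solving simultaneously gives s = -318/43, t = -22/43.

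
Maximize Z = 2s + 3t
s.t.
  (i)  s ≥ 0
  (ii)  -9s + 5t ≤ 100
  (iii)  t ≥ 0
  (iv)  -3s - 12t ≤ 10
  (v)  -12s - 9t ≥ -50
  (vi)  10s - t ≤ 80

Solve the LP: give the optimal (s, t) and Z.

s = 0, t = 50/9, maximum Z = 50/3

Feasible corners and Z = 2s + 3t:
  (0, 0) → Z = 0
  (0, 50/9) → Z = 50/3
  (25/6, 0) → Z = 25/3

At the optimal vertex, s = 0 and -12s - 9t = -50.
Solving simultaneously gives s = 0, t = 50/9.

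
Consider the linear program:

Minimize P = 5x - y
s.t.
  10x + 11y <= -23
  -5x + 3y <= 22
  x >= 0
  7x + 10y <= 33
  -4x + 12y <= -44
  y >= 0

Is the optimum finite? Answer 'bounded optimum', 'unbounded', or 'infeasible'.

The boundaries 10x + 11y = -23 and -4x + 12y = -44 meet at (52/41, -133/41), but that point violates y ≥ 0. Every candidate vertex is excluded by some other constraint, so the feasible region is empty.

infeasible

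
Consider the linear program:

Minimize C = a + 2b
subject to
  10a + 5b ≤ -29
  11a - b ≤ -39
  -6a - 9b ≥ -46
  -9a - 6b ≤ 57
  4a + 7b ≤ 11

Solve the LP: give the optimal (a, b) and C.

a = -97/25, b = -92/25, minimum C = -281/25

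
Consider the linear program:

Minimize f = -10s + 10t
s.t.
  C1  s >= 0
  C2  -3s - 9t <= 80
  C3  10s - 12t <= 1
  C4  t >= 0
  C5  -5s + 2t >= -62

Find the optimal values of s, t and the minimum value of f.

Feasible corners and f = -10s + 10t:
  (0, 0) → f = 0
  (1/10, 0) → f = -1
  (371/20, 123/8) → f = -127/4
The feasible region is unbounded (it extends along (0, 1), (2, 5)), but f strictly increases along every unbounded feasible direction, so there is no improving ray and the minimum is attained at a vertex.

The binding constraints are 10s - 12t = 1 and -5s + 2t = -62.
Solving simultaneously gives s = 371/20, t = 123/8.

s = 371/20, t = 123/8, minimum f = -127/4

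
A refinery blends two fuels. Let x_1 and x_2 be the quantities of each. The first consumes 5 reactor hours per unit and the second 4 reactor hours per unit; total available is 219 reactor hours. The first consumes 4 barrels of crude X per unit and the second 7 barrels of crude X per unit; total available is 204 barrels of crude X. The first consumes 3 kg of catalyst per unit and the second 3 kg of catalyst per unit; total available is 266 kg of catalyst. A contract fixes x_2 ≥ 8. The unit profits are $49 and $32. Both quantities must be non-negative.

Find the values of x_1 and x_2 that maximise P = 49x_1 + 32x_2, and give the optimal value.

Extreme points and P = 49x_1 + 32x_2:
  (0, 204/7) → P = 6528/7
  (0, 8) → P = 256
  (37, 8) → P = 2069

At the optimal vertex, 4x_1 + 7x_2 = 204 and x_2 = 8.
Solving simultaneously gives x_1 = 37, x_2 = 8.

x_1 = 37, x_2 = 8, maximum P = 2069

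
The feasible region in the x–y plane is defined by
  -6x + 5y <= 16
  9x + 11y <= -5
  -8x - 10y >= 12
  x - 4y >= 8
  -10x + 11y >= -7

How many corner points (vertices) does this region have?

3

Pairwise boundary intersections that survive every other constraint:
  (-104/19, -64/19)
  (-211/16, -101/8)
  (-60/29, -73/29)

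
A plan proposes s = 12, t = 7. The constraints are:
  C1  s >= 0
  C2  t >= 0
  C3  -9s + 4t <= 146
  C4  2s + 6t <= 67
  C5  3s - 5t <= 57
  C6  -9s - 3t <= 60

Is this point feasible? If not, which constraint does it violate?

feasible

C1: 12 ≥ 0 ✓
C2: 7 ≥ 0 ✓
C3: -80 ≤ 146 ✓
C4: 66 ≤ 67 ✓
C5: 1 ≤ 57 ✓
C6: -129 ≤ 60 ✓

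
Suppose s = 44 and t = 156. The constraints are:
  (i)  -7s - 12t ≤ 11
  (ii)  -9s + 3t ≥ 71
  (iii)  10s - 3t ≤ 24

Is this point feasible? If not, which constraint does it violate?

feasible

(i): -2180 ≤ 11 ✓
(ii): 72 ≥ 71 ✓
(iii): -28 ≤ 24 ✓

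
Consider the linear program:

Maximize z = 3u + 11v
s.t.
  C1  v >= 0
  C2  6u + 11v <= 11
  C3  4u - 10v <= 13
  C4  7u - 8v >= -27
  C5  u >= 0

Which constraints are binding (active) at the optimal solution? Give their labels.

C2 and C5

Corner points and z = 3u + 11v:
  (11/6, 0) → z = 11/2
  (0, 0) → z = 0
  (0, 1) → z = 11

The maximum is at (0, 1). Substituting into each constraint, equality holds for C2 and C5; the remaining constraints have slack.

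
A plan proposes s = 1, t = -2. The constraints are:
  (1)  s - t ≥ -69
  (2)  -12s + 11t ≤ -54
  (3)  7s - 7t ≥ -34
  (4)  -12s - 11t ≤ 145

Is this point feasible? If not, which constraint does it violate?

not feasible — violates (2)

Constraint (2): -12s + 11t = -34, which is not ≤ -54. All other constraints are satisfied.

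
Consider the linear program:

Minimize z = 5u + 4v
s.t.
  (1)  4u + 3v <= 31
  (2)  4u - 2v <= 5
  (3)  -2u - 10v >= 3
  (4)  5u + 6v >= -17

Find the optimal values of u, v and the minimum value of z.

Corner points and z = 5u + 4v:
  (1, -1/2) → z = 3
  (-2/17, -93/34) → z = -196/17
  (-4, 1/2) → z = -18

The optimum lies where -2u - 10v = 3 and 5u + 6v = -17.
Solving simultaneously gives u = -4, v = 1/2.

u = -4, v = 1/2, minimum z = -18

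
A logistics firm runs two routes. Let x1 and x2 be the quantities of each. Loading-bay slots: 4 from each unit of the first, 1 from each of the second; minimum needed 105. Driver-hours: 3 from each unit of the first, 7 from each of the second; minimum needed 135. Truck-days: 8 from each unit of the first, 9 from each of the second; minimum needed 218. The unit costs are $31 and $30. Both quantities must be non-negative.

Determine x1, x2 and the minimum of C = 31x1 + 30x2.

x1 = 24, x2 = 9, minimum C = 1014

Feasible corners and C = 31x1 + 30x2:
  (0, 105) → C = 3150
  (45, 0) → C = 1395
  (24, 9) → C = 1014
The feasible region is unbounded (it extends along (0, 1), (1, 0)), but C strictly increases along every unbounded feasible direction, so there is no improving ray and the minimum is attained at a vertex.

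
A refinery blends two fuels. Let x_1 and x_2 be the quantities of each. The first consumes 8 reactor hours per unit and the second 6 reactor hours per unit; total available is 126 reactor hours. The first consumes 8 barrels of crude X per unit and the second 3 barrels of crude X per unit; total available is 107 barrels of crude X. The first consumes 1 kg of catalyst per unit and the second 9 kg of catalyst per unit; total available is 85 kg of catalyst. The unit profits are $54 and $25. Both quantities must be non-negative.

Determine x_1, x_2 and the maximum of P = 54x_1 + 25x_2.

x_1 = 11, x_2 = 19/3, maximum P = 2257/3

Extreme points and P = 54x_1 + 25x_2:
  (0, 0) → P = 0
  (0, 85/9) → P = 2125/9
  (107/8, 0) → P = 2889/4
  (11, 19/3) → P = 2257/3
  (104/11, 277/33) → P = 23773/33

The binding constraints are 8x_1 + 6x_2 = 126 and 8x_1 + 3x_2 = 107.
Solving simultaneously gives x_1 = 11, x_2 = 19/3.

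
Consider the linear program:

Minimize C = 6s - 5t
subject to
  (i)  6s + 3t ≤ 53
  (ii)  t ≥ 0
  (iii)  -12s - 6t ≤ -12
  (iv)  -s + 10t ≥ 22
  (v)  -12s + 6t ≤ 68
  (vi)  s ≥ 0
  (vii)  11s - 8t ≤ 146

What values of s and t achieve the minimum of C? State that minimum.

Vertices and C = 6s - 5t:
  (464/63, 185/63) → C = 1859/63
  (19/12, 29/2) → C = -63
  (0, 11/5) → C = -11
  (0, 34/3) → C = -170/3

At the optimal vertex, 6s + 3t = 53 and -12s + 6t = 68.
Solving simultaneously gives s = 19/12, t = 29/2.

s = 19/12, t = 29/2, minimum C = -63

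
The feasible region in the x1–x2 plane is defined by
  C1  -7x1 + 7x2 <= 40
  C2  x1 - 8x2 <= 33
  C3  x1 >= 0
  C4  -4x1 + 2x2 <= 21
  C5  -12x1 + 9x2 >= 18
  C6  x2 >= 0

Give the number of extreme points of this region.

3

Intersecting each pair of boundary lines and keeping only the points that satisfy every inequality leaves:
  (0, 40/7)
  (78/7, 118/7)
  (0, 2)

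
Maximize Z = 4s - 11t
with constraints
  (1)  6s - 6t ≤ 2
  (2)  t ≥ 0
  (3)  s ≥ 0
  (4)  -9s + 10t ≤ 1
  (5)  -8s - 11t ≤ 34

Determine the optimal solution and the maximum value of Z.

s = 1/3, t = 0, maximum Z = 4/3

The binding constraints are 6s - 6t = 2 and t = 0.
Solving simultaneously gives s = 1/3, t = 0.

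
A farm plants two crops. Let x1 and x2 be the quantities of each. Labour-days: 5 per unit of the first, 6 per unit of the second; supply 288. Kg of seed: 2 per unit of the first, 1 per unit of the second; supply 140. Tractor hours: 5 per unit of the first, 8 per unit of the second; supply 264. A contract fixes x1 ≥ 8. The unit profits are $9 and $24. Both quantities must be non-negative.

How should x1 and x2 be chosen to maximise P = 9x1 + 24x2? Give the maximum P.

At the optimal vertex, 5x1 + 8x2 = 264 and x1 = 8.
Solving simultaneously gives x1 = 8, x2 = 28.

x1 = 8, x2 = 28, maximum P = 744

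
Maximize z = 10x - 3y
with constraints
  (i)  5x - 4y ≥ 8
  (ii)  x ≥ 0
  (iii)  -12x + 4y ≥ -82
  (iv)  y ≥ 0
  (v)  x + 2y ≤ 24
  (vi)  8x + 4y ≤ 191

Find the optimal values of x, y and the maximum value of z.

Corner points and z = 10x - 3y:
  (8/5, 0) → z = 16
  (8, 8) → z = 56
  (41/6, 0) → z = 205/3
  (65/7, 103/14) → z = 991/14

At the optimal vertex, -12x + 4y = -82 and x + 2y = 24.
Solving simultaneously gives x = 65/7, y = 103/14.

x = 65/7, y = 103/14, maximum z = 991/14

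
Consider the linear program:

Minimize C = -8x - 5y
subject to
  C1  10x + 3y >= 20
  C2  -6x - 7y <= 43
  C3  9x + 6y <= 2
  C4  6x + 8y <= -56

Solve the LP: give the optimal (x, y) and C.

Feasible corners and C = -8x - 5y:
  (272/27, -133/9) → C = -181/27
  (8, -13) → C = 1
  (88/9, -43/3) → C = -59/9

x = 272/27, y = -133/9, minimum C = -181/27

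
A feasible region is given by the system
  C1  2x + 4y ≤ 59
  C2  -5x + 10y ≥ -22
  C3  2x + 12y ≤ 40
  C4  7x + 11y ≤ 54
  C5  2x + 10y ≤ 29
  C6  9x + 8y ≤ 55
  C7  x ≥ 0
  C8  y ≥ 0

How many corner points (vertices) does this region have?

Pairwise boundary intersections that survive every other constraint:
  (363/65, 77/130)
  (22/5, 0)
  (159/37, 151/74)
  (0, 29/10)
  (0, 0)

5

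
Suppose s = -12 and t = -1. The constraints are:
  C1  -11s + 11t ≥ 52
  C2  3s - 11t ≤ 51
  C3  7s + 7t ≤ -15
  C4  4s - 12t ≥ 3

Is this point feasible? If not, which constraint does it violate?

not feasible — violates C4

Constraint C4: 4s - 12t = -36, which is not ≥ 3. All other constraints are satisfied.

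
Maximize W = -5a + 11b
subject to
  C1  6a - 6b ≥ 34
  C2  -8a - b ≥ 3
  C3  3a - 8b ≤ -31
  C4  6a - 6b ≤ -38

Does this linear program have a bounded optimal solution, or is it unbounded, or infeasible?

Constraints 6a - 6b ≥ 34 and 6a - 6b ≤ -38 have parallel boundaries but demand opposite sides — no point can satisfy both, so the region is empty.

infeasible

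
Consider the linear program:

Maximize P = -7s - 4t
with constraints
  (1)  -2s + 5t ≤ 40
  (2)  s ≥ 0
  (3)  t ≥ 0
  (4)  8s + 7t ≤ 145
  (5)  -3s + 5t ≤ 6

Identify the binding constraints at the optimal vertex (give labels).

(2) and (3)

Vertices and P = -7s - 4t:
  (0, 0) → P = 0
  (0, 6/5) → P = -24/5
  (145/8, 0) → P = -1015/8
  (683/61, 483/61) → P = -6713/61

The maximum is at (0, 0). Substituting into each constraint, equality holds for (2) and (3); the remaining constraints have slack.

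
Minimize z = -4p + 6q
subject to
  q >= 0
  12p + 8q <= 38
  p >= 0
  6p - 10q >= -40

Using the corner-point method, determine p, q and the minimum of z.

p = 19/6, q = 0, minimum z = -38/3

Feasible corners and z = -4p + 6q:
  (19/6, 0) → z = -38/3
  (0, 0) → z = 0
  (5/14, 59/14) → z = 167/7
  (0, 4) → z = 24

The binding constraints are q = 0 and 12p + 8q = 38.
Solving simultaneously gives p = 19/6, q = 0.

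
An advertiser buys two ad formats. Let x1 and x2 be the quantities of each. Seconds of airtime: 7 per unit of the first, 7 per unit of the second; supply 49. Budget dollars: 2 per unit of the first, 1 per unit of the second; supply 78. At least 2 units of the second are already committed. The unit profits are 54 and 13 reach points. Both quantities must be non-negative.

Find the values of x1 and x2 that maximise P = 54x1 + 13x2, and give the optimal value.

x1 = 5, x2 = 2, maximum P = 296

Vertices and P = 54x1 + 13x2:
  (0, 7) → P = 91
  (0, 2) → P = 26
  (5, 2) → P = 296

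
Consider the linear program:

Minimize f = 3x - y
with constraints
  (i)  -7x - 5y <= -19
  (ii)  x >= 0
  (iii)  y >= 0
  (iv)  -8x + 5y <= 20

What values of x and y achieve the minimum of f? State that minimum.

x = 0, y = 4, minimum f = -4

Corner points and f = 3x - y:
  (0, 19/5) → f = -19/5
  (19/7, 0) → f = 57/7
  (0, 4) → f = -4
The feasible region is unbounded (it extends along (5, 8), (1, 0)), but f strictly increases along every unbounded feasible direction, so there is no improving ray and the minimum is attained at a vertex.

The optimum lies where x = 0 and -8x + 5y = 20.
Solving simultaneously gives x = 0, y = 4.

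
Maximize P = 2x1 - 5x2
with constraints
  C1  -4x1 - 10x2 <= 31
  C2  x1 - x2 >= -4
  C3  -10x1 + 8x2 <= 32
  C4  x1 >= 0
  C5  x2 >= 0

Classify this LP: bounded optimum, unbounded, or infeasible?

From the feasible point (0, 4), moving in the direction (1, 0) keeps every constraint satisfied while P increases without bound.

unbounded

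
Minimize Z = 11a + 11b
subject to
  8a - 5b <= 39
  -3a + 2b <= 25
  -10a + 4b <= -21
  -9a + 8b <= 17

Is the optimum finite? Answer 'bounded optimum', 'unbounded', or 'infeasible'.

Corner points and Z = 11a + 11b:
  (-17/6, -37/3) → Z = -1001/6
  (397/19, 487/19) → Z = 9724/19
  (59/11, 359/44) → Z = 595/4
The feasible region has finitely many vertices and no improving ray; the minimum is -1001/6 at (-17/6, -37/3).

bounded optimum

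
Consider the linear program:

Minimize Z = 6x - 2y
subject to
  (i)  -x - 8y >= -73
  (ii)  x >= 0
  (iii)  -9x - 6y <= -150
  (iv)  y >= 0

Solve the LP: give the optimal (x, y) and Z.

x = 127/11, y = 169/22, minimum Z = 593/11

Extreme points and Z = 6x - 2y:
  (127/11, 169/22) → Z = 593/11
  (73, 0) → Z = 438
  (50/3, 0) → Z = 100

At the optimal vertex, -x - 8y = -73 and -9x - 6y = -150.
Solving simultaneously gives x = 127/11, y = 169/22.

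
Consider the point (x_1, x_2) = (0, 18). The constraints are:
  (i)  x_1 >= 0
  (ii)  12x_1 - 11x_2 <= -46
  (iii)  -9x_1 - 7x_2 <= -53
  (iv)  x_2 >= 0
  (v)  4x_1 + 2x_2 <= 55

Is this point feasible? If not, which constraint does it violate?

(i): 0 ≥ 0 ✓
(ii): -198 ≤ -46 ✓
(iii): -126 ≤ -53 ✓
(iv): 18 ≥ 0 ✓
(v): 36 ≤ 55 ✓

feasible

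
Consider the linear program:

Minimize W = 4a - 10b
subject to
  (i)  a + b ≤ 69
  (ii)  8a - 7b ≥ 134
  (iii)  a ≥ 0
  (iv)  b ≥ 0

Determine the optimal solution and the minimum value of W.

Extreme points and W = 4a - 10b:
  (617/15, 418/15) → W = -1712/15
  (69, 0) → W = 276
  (67/4, 0) → W = 67

a = 617/15, b = 418/15, minimum W = -1712/15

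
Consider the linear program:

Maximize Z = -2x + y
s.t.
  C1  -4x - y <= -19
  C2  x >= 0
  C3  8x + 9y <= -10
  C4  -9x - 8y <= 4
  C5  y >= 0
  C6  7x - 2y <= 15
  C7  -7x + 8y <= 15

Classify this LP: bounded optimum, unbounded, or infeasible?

The boundaries -4x - y = -19 and 7x - 2y = 15 meet at (53/15, 73/15), but that point violates 8x + 9y ≤ -10. Every candidate vertex is excluded by some other constraint, so the feasible region is empty.

infeasible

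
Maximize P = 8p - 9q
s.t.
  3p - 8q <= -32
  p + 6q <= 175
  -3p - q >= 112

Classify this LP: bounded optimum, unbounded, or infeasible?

Corner points and P = 8p - 9q:
  (-928/27, -80/9) → P = -5264/27
  (-847/17, 637/17) → P = -12509/17
The feasible region has finitely many vertices and no improving ray; the maximum is -5264/27 at (-928/27, -80/9).

bounded optimum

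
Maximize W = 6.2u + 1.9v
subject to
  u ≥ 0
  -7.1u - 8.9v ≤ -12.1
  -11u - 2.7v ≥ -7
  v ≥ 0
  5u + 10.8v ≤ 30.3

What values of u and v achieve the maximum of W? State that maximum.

Extreme points and W = 6.2u + 1.9v:
  (0, 121/89) → W = 2299/890
  (0, 70/27) → W = 133/27
  (2963/7873, 8340/7873) → W = 171083/39365

u = 0, v = 70/27, maximum W = 133/27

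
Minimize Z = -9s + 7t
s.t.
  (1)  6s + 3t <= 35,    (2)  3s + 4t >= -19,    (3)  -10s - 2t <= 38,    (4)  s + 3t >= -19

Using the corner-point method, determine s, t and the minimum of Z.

s = 54/5, t = -149/15, minimum Z = -2501/15

Vertices and Z = -9s + 7t:
  (-92/9, 289/9) → Z = 2851/9
  (54/5, -149/15) → Z = -2501/15
  (-57/17, -38/17) → Z = 247/17
  (19/5, -38/5) → Z = -437/5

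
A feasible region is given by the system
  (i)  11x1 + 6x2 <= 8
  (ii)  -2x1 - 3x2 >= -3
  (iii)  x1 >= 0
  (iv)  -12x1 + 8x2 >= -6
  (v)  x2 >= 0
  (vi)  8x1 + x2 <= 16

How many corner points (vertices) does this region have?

5

Pairwise boundary intersections that survive every other constraint:
  (2/7, 17/21)
  (5/8, 3/16)
  (0, 1)
  (0, 0)
  (1/2, 0)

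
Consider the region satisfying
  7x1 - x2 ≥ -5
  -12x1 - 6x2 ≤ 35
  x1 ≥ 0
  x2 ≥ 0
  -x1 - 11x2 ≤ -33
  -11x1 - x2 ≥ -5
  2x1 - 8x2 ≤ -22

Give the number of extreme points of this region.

The feasible vertices (each the meet of two boundaries and inside every other half-plane) are:
  (0, 5)
  (0, 3)
  (11/60, 179/60)

3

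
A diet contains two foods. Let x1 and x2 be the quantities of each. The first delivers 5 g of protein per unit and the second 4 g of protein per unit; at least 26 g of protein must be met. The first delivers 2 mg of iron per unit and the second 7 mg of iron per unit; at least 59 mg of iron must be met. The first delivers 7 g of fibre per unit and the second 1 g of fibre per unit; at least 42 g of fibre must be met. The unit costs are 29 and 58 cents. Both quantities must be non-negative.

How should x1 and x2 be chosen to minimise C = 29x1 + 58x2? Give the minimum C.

The feasible region is unbounded (it extends along (0, 1), (1, 0)), but C strictly increases along every unbounded feasible direction, so there is no improving ray and the minimum is attained at a vertex.

x1 = 5, x2 = 7, minimum C = 551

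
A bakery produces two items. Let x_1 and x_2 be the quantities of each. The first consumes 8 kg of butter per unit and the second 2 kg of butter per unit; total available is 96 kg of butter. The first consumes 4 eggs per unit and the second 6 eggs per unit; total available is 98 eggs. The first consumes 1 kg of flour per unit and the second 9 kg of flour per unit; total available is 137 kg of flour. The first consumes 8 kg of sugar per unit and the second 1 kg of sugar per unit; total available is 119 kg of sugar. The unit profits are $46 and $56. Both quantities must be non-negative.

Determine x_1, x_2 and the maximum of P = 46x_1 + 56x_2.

Extreme points and P = 46x_1 + 56x_2:
  (0, 0) → P = 0
  (0, 137/9) → P = 7672/9
  (12, 0) → P = 552
  (19/2, 10) → P = 997
  (2, 15) → P = 932

x_1 = 19/2, x_2 = 10, maximum P = 997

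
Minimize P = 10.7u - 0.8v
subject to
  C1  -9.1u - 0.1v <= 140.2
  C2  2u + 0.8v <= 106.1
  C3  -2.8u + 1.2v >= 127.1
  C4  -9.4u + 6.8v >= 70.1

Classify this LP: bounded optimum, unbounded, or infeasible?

Corner points and P = 10.7u - 0.8v:
  (-12277/708, 124591/708) → P = -2310367/7080
  (-16.15625, 68.21875) → P = -227.446875
  (641/116, 6891/58) → P = -41669/1160
The feasible region has finitely many vertices and no improving ray; the minimum is -2310367/7080 at (-12277/708, 124591/708).

bounded optimum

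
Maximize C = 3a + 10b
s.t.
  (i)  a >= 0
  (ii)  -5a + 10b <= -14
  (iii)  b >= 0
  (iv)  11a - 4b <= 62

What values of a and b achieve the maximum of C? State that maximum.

a = 94/15, b = 26/15, maximum C = 542/15

Vertices and C = 3a + 10b:
  (14/5, 0) → C = 42/5
  (94/15, 26/15) → C = 542/15
  (62/11, 0) → C = 186/11

The binding constraints are -5a + 10b = -14 and 11a - 4b = 62.
Solving simultaneously gives a = 94/15, b = 26/15.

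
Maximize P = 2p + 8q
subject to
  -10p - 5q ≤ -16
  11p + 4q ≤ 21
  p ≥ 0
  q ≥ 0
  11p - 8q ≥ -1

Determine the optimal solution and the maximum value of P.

Corner points and P = 2p + 8q:
  (8/5, 0) → P = 16/5
  (41/45, 62/45) → P = 578/45
  (21/11, 0) → P = 42/11
  (41/33, 11/6) → P = 566/33

The binding constraints are 11p + 4q = 21 and 11p - 8q = -1.
Solving simultaneously gives p = 41/33, q = 11/6.

p = 41/33, q = 11/6, maximum P = 566/33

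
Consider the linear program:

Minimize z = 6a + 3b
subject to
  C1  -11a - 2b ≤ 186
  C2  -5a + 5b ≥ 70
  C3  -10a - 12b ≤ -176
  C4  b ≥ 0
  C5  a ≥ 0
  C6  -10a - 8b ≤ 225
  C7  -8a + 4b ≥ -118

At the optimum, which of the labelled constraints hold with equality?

C3 and C5

Vertices and z = 6a + 3b:
  (4/11, 158/11) → z = 498/11
  (87/2, 115/2) → z = 867/2
  (0, 44/3) → z = 44
The feasible region is unbounded (it extends along (0, 1), (1, 2)), but z strictly increases along every unbounded feasible direction, so there is no improving ray and the minimum is attained at a vertex.

The minimum is at (0, 44/3). Substituting into each constraint, equality holds for C3 and C5; the remaining constraints have slack.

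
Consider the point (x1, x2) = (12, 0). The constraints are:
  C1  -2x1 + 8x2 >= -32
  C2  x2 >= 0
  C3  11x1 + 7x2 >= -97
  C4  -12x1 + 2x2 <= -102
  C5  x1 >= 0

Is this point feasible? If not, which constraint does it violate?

C1: -24 ≥ -32 ✓
C2: 0 ≥ 0 ✓
C3: 132 ≥ -97 ✓
C4: -144 ≤ -102 ✓
C5: 12 ≥ 0 ✓

feasible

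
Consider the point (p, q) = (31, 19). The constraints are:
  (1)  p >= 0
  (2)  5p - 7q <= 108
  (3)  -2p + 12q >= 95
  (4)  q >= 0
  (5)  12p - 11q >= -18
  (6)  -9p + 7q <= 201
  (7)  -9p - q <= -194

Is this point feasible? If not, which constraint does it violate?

(1): 31 ≥ 0 ✓
(2): 22 ≤ 108 ✓
(3): 166 ≥ 95 ✓
(4): 19 ≥ 0 ✓
(5): 163 ≥ -18 ✓
(6): -146 ≤ 201 ✓
(7): -298 ≤ -194 ✓

feasible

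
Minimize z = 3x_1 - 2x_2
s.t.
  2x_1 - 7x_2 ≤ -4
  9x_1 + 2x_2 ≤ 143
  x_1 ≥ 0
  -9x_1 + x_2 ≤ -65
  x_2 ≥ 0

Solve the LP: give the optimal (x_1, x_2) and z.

x_1 = 91/9, x_2 = 26, minimum z = -65/3

Extreme points and z = 3x_1 - 2x_2:
  (993/67, 322/67) → z = 2335/67
  (459/61, 166/61) → z = 1045/61
  (91/9, 26) → z = -65/3

At the optimal vertex, 9x_1 + 2x_2 = 143 and -9x_1 + x_2 = -65.
Solving simultaneously gives x_1 = 91/9, x_2 = 26.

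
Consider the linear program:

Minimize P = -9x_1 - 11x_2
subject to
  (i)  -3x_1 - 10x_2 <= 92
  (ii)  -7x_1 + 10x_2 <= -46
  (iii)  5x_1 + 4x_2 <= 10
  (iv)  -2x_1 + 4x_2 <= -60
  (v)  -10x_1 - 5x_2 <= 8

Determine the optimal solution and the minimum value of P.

At the optimal vertex, 5x_1 + 4x_2 = 10 and -2x_1 + 4x_2 = -60.
Solving simultaneously gives x_1 = 10, x_2 = -10.

x_1 = 10, x_2 = -10, minimum P = 20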